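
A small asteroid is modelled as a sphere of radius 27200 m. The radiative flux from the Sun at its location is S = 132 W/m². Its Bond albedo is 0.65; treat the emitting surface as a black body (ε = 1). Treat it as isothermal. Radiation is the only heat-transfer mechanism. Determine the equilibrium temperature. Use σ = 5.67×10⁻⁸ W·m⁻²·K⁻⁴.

At equilibrium, absorbed power = emitted power.
Absorbing cross-section = πr² = 2.324×10⁹ m²; emitting surface = 4πr² = 9.297×10⁹ m² (ratio 4).
(1−a)S·A_cross = εσ·A_surf·T⁴  ⇒  T⁴ = (1−a)S/(4σ).
T⁴ = 0.350·132/(4·5.67×10⁻⁸) = 2.037×10⁸ K⁴.
T = (2.037×10⁸)^(1/4).

T ≈ 119 K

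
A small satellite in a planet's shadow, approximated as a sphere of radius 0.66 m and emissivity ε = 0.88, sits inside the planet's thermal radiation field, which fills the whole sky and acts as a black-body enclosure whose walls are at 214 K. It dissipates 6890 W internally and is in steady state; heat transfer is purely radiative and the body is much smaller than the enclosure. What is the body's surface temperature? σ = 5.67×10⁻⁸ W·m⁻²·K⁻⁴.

For a small grey body in a large enclosure, net radiated power = εσA(T⁴ − T_w⁴).
Steady state: P = εσA(T⁴ − T_w⁴) with A = 4πr² = 5.474 m².
T⁴ = P/(εσA) + T_w⁴ = 6890/(0.88·5.67×10⁻⁸·5.474) + (214)⁴
    = 2.523×10¹⁰ + 2.097×10⁹ = 2.732×10¹⁰ K⁴.

T ≈ 407 K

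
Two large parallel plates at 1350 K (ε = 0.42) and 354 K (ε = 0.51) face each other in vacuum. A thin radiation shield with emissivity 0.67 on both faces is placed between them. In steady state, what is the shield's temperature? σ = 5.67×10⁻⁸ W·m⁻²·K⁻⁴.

In steady state the net flux on the hot side equals that on the cold side.
σ(T₁⁴−T_s⁴)/D₁ = σ(T_s⁴−T₂⁴)/D₂, with D₁ = 1/ε₁+1/ε_s−1 = 2.873, D₂ = 1/ε_s+1/ε₂−1 = 2.453.
Solve for T_s⁴: T_s⁴ = (D₂·T₁⁴ + D₁·T₂⁴)/(D₁+D₂) = 1.538×10¹² K⁴.

T_s ≈ 1110 K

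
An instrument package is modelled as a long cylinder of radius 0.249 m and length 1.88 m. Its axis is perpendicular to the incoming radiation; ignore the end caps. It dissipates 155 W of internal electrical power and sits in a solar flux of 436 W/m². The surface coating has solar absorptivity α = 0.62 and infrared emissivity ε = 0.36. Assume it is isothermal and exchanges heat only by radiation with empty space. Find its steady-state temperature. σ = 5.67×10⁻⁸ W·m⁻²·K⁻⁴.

At steady state, absorbed solar power + internal power = radiated power.
Absorbed: α·S·A_cross = 0.62·436·0.9362 = 253.1 W (cross-section 2rL).
Total input = 253.1 + 155 = 408.1 W.
Radiated: εσ·A_surf·T⁴ with A_surf = 2πrL = 2.941 m².
T⁴ = 408.1/(0.36·5.67×10⁻⁸·2.941) = 6.797×10⁹ K⁴.

T ≈ 287 K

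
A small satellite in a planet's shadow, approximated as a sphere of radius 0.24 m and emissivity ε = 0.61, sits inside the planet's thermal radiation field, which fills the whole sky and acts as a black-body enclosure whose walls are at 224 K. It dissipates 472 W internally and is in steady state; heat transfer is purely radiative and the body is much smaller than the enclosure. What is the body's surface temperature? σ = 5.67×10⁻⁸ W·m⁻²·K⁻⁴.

For a small grey body in a large enclosure, net radiated power = εσA(T⁴ − T_w⁴).
Steady state: P = εσA(T⁴ − T_w⁴) with A = 4πr² = 0.7238 m².
T⁴ = P/(εσA) + T_w⁴ = 472/(0.61·5.67×10⁻⁸·0.7238) + (224)⁴
    = 1.885×10¹⁰ + 2.518×10⁹ = 2.137×10¹⁰ K⁴.

T ≈ 382 K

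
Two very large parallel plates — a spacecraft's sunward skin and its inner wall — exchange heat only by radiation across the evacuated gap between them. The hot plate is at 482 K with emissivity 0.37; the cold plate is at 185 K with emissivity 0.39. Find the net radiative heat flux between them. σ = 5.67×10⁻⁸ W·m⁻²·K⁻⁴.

q ≈ 702 W/m²

For two infinite grey parallel plates, q = σ(T₁⁴ − T₂⁴)/(1/ε₁ + 1/ε₂ − 1).
T₁⁴ − T₂⁴ = 5.397×10¹⁰ − 1.171×10⁹ = 5.280×10¹⁰ K⁴.
1/ε₁ + 1/ε₂ − 1 = 2.703 + 2.564 − 1 = 4.267.
q = 5.67×10⁻⁸ × 5.280×10¹⁰ / 4.267.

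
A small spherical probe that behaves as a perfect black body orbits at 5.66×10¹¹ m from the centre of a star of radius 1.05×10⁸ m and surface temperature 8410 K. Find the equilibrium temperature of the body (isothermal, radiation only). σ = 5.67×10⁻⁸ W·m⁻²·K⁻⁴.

The star's surface emits σT_*⁴; at distance d the flux is S = σT_*⁴(R_*/d)².
S = 5.67×10⁻⁸·(8410)⁴·(1.05×10⁸/5.66×10¹¹)² = 9.761 W/m².
For an isothermal sphere T⁴ = (1−a)S/(4σ) = 4.304×10⁷ K⁴.

T ≈ 81.0 K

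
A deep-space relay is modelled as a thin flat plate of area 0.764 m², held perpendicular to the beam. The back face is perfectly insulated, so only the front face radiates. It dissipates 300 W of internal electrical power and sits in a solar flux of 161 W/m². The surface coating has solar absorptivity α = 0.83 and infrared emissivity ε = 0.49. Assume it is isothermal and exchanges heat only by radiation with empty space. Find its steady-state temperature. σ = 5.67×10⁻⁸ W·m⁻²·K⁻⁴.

At steady state, absorbed solar power + internal power = radiated power.
Absorbed: α·S·A_cross = 0.83·161·0.7640 = 102.1 W (cross-section A).
Total input = 102.1 + 300 = 402.1 W.
Radiated: εσ·A_surf·T⁴ with A_surf = A = 0.7640 m².
T⁴ = 402.1/(0.49·5.67×10⁻⁸·0.7640) = 1.894×10¹⁰ K⁴.

T ≈ 371 K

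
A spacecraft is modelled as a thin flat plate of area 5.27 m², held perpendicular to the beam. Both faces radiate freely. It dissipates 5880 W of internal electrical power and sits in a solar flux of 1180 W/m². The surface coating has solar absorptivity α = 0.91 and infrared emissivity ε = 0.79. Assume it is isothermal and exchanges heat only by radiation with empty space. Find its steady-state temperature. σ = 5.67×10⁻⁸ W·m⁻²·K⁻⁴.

At steady state, absorbed solar power + internal power = radiated power.
Absorbed: α·S·A_cross = 0.91·1180·5.270 = 5659 W (cross-section A).
Total input = 5659 + 5880 = 11540 W.
Radiated: εσ·A_surf·T⁴ with A_surf = 2A = 10.54 m².
T⁴ = 11540/(0.79·5.67×10⁻⁸·10.54) = 2.444×10¹⁰ K⁴.

T ≈ 395 K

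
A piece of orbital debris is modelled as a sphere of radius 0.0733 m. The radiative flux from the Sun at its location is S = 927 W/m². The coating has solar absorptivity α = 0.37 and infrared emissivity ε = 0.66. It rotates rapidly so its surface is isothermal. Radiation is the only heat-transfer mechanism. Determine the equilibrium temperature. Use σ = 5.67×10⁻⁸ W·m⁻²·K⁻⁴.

At equilibrium, absorbed power = emitted power.
Absorbing cross-section = πr² = 0.01688 m²; emitting surface = 4πr² = 0.06752 m² (ratio 4).
αS·A_cross = εσ·A_surf·T⁴  ⇒  T⁴ = αS/(ε·4σ).
T⁴ = 0.370·927/(0.66·4·5.67×10⁻⁸) = 2.291×10⁹ K⁴.
T = (2.291×10⁹)^(1/4).

T ≈ 219 K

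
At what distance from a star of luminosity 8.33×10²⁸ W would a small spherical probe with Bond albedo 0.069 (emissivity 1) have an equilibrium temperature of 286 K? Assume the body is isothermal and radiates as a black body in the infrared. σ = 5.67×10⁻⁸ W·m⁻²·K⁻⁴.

For an isothermal black-emitting sphere, (1−a)S·πr² = σ·4πr²·T⁴ ⇒ S = 4σT⁴/(1−a).
S = 4·5.67×10⁻⁸·(286)⁴/0.931 = 1630 W/m².
Flux falls as S = L/(4πd²), so d = √(L/(4πS)) = √(8.33×10²⁸/(4π·1630)).

d ≈ 2.02×10¹² m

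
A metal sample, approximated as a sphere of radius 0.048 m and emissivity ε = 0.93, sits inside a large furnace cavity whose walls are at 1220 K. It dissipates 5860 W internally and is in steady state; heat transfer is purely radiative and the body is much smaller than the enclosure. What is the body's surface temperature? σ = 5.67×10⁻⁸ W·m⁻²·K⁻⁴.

For a small grey body in a large enclosure, net radiated power = εσA(T⁴ − T_w⁴).
Steady state: P = εσA(T⁴ − T_w⁴) with A = 4πr² = 0.02895 m².
T⁴ = P/(εσA) + T_w⁴ = 5860/(0.93·5.67×10⁻⁸·0.02895) + (1220)⁴
    = 3.838×10¹² + 2.215×10¹² = 6.054×10¹² K⁴.

T ≈ 1570 K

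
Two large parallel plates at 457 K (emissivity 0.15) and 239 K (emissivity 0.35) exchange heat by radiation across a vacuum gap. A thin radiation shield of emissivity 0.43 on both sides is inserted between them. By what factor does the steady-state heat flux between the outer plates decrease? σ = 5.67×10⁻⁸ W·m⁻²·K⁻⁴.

Without shield: q₀ = σΔ(T⁴)/(1/ε₁+1/ε₂−1) with denominator 8.524.
With shield the two gaps are in series; the resistances add: (1/ε₁+1/ε_s−1)+(1/ε_s+1/ε₂−1) = 7.992+4.183 = 12.17.
Heat-flux ratio q₀/q = 12.17/8.524.

factor ≈ 1.43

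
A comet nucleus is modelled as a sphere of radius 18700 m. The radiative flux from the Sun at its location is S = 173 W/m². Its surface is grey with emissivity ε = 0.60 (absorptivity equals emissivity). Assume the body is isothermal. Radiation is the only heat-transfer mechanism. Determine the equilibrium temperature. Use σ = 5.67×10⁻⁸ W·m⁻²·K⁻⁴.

At equilibrium, absorbed power = emitted power.
Absorbing cross-section = πr² = 1.099×10⁹ m²; emitting surface = 4πr² = 4.394×10⁹ m² (ratio 4).
εS·A_cross = εσ·A_surf·T⁴  ⇒  T⁴ = S/(4σ)   (ε cancels).
T⁴ = 173/(4·5.67×10⁻⁸) = 7.628×10⁸ K⁴.
T = (7.628×10⁸)^(1/4).

T ≈ 166 K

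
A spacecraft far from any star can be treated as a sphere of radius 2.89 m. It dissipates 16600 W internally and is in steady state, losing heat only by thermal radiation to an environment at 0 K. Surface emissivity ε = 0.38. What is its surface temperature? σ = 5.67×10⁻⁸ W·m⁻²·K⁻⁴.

Steady state: internal power = radiated power, P = εσA T⁴.
Radiating area A = 4πr² = 105.0 m².
T⁴ = P/(εσA) = 16600/(0.38·5.67×10⁻⁸·105.0) = 7.341×10⁹ K⁴.
T = (7.341×10⁹)^(1/4).

T ≈ 293 K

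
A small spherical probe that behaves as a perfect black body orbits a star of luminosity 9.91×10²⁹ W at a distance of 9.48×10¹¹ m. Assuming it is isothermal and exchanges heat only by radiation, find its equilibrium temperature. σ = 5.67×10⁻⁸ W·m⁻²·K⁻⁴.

First find the stellar flux at distance d: S = L/(4πd²) = 9.91×10²⁹/(4π·(9.48×10¹¹)²) = 87750 W/m².
For an isothermal sphere, absorbed (1−a)S·πr² = emitted σ·4πr²·T⁴, so T⁴ = (1−a)S/(4σ).
T⁴ = 1.00·87750/(4·5.67×10⁻⁸) = 3.869×10¹¹ K⁴.

T ≈ 789 K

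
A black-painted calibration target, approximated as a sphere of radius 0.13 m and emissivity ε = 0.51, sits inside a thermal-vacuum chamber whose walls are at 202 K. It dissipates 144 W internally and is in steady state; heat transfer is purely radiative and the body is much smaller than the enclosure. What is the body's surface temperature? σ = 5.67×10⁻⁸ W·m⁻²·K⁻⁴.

For a small grey body in a large enclosure, net radiated power = εσA(T⁴ − T_w⁴).
Steady state: P = εσA(T⁴ − T_w⁴) with A = 4πr² = 0.2124 m².
T⁴ = P/(εσA) + T_w⁴ = 144/(0.51·5.67×10⁻⁸·0.2124) + (202)⁴
    = 2.345×10¹⁰ + 1.665×10⁹ = 2.511×10¹⁰ K⁴.

T ≈ 398 K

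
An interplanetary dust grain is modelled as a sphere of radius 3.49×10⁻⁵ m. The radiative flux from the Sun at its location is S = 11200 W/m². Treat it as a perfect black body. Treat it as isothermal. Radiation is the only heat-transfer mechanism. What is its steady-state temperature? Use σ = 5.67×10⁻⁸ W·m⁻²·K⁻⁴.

T ≈ 471 K

At equilibrium, absorbed power = emitted power.
Absorbing cross-section = πr² = 3.826×10⁻⁹ m²; emitting surface = 4πr² = 1.531×10⁻⁸ m² (ratio 4).
S·A_cross = εσ·A_surf·T⁴  ⇒  T⁴ = S/(4σ).
T⁴ = 1.00·11200/(4·5.67×10⁻⁸) = 4.938×10¹⁰ K⁴.
T = (4.938×10¹⁰)^(1/4).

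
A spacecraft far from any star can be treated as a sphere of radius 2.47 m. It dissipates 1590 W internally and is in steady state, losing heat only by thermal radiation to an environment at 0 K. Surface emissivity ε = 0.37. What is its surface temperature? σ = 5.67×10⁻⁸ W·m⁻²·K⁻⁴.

Steady state: internal power = radiated power, P = εσA T⁴.
Radiating area A = 4πr² = 76.67 m².
T⁴ = P/(εσA) = 1590/(0.37·5.67×10⁻⁸·76.67) = 9.886×10⁸ K⁴.
T = (9.886×10⁸)^(1/4).

T ≈ 177 K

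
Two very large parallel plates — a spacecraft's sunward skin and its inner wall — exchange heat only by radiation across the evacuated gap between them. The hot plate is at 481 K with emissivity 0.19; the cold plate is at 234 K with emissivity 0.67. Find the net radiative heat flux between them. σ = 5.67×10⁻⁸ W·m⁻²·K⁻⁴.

q ≈ 498 W/m²

For two infinite grey parallel plates, q = σ(T₁⁴ − T₂⁴)/(1/ε₁ + 1/ε₂ − 1).
T₁⁴ − T₂⁴ = 5.353×10¹⁰ − 2.998×10⁹ = 5.053×10¹⁰ K⁴.
1/ε₁ + 1/ε₂ − 1 = 5.263 + 1.493 − 1 = 5.756.
q = 5.67×10⁻⁸ × 5.053×10¹⁰ / 5.756.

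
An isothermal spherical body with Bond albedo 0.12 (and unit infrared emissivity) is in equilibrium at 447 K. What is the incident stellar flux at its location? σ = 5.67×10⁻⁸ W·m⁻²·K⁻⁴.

(1−a)S·πr² = σ·4πr²·T⁴ ⇒ S = 4σT⁴/(1−a).
S = 4·5.67×10⁻⁸·3.992×10¹⁰/0.880.

S ≈ 10300 W/m²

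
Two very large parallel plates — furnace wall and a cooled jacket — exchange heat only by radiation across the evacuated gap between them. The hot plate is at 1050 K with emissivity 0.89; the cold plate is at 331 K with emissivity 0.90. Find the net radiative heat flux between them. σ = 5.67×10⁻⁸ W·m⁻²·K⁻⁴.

For two infinite grey parallel plates, q = σ(T₁⁴ − T₂⁴)/(1/ε₁ + 1/ε₂ − 1).
T₁⁴ − T₂⁴ = 1.216×10¹² − 1.200×10¹⁰ = 1.204×10¹² K⁴.
1/ε₁ + 1/ε₂ − 1 = 1.124 + 1.111 − 1 = 1.235.
q = 5.67×10⁻⁸ × 1.204×10¹² / 1.235.

q ≈ 55300 W/m²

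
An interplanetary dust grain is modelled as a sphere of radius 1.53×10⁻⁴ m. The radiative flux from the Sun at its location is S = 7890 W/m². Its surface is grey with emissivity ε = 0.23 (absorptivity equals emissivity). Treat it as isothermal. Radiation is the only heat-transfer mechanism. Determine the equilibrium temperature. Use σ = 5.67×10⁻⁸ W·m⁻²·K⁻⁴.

T ≈ 432 K

At equilibrium, absorbed power = emitted power.
Absorbing cross-section = πr² = 7.354×10⁻⁸ m²; emitting surface = 4πr² = 2.942×10⁻⁷ m² (ratio 4).
εS·A_cross = εσ·A_surf·T⁴  ⇒  T⁴ = S/(4σ)   (ε cancels).
T⁴ = 7890/(4·5.67×10⁻⁸) = 3.479×10¹⁰ K⁴.
T = (3.479×10¹⁰)^(1/4).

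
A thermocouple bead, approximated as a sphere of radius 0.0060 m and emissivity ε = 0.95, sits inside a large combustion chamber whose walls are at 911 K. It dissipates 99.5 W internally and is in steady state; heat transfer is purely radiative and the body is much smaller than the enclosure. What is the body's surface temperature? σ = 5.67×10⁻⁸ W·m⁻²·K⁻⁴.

T ≈ 1480 K

For a small grey body in a large enclosure, net radiated power = εσA(T⁴ − T_w⁴).
Steady state: P = εσA(T⁴ − T_w⁴) with A = 4πr² = 4.524×10⁻⁴ m².
T⁴ = P/(εσA) + T_w⁴ = 99.5/(0.95·5.67×10⁻⁸·4.524×10⁻⁴) + (911)⁴
    = 4.083×10¹² + 6.888×10¹¹ = 4.772×10¹² K⁴.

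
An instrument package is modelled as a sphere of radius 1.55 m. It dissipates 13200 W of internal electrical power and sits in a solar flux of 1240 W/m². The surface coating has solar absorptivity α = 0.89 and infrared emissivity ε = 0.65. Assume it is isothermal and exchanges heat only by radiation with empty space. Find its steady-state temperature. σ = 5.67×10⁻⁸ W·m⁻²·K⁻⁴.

At steady state, absorbed solar power + internal power = radiated power.
Absorbed: α·S·A_cross = 0.89·1240·7.548 = 8330 W (cross-section πr²).
Total input = 8330 + 13200 = 21530 W.
Radiated: εσ·A_surf·T⁴ with A_surf = 4πr² = 30.19 m².
T⁴ = 21530/(0.65·5.67×10⁻⁸·30.19) = 1.935×10¹⁰ K⁴.

T ≈ 373 K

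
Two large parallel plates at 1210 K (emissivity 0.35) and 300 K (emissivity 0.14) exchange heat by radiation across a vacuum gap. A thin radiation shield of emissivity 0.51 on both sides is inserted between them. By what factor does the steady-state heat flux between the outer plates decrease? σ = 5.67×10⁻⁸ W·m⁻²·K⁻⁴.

Without shield: q₀ = σΔ(T⁴)/(1/ε₁+1/ε₂−1) with denominator 9.000.
With shield the two gaps are in series; the resistances add: (1/ε₁+1/ε_s−1)+(1/ε_s+1/ε₂−1) = 3.818+8.104 = 11.92.
Heat-flux ratio q₀/q = 11.92/9.000.

factor ≈ 1.32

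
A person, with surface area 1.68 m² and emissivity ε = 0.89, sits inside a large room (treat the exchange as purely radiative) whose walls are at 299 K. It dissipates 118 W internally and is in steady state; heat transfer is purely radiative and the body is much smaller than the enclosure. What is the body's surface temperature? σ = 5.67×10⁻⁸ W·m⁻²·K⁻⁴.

For a small grey body in a large enclosure, net radiated power = εσA(T⁴ − T_w⁴).
Steady state: P = εσA(T⁴ − T_w⁴) with A = 1.68 m².
T⁴ = P/(εσA) + T_w⁴ = 118/(0.89·5.67×10⁻⁸·1.680) + (299)⁴
    = 1.392×10⁹ + 7.993×10⁹ = 9.384×10⁹ K⁴.

T ≈ 311 K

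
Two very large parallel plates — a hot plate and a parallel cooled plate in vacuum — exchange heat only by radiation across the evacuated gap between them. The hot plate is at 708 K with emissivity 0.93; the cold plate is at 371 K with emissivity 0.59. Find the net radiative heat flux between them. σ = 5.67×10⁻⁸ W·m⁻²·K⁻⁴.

For two infinite grey parallel plates, q = σ(T₁⁴ − T₂⁴)/(1/ε₁ + 1/ε₂ − 1).
T₁⁴ − T₂⁴ = 2.513×10¹¹ − 1.895×10¹⁰ = 2.323×10¹¹ K⁴.
1/ε₁ + 1/ε₂ − 1 = 1.075 + 1.695 − 1 = 1.770.
q = 5.67×10⁻⁸ × 2.323×10¹¹ / 1.770.

q ≈ 7440 W/m²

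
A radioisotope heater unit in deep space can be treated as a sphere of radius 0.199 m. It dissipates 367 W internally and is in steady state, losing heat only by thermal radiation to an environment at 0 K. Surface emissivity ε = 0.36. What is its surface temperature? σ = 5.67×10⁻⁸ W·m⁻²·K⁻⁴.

Steady state: internal power = radiated power, P = εσA T⁴.
Radiating area A = 4πr² = 0.4976 m².
T⁴ = P/(εσA) = 367/(0.36·5.67×10⁻⁸·0.4976) = 3.613×10¹⁰ K⁴.
T = (3.613×10¹⁰)^(1/4).

T ≈ 436 K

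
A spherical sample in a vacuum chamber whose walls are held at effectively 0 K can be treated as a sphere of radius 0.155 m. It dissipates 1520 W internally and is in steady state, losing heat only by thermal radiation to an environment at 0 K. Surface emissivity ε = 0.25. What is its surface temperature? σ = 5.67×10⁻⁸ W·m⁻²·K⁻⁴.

Steady state: internal power = radiated power, P = εσA T⁴.
Radiating area A = 4πr² = 0.3019 m².
T⁴ = P/(εσA) = 1520/(0.25·5.67×10⁻⁸·0.3019) = 3.552×10¹¹ K⁴.
T = (3.552×10¹¹)^(1/4).

T ≈ 772 K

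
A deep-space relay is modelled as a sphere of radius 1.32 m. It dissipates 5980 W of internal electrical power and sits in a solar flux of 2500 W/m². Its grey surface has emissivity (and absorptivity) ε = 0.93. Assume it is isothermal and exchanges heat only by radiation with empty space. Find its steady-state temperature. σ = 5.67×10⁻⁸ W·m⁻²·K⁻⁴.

At steady state, absorbed solar power + internal power = radiated power.
Absorbed: α·S·A_cross = 0.93·2500·5.474 = 12730 W (cross-section πr²).
Total input = 12730 + 5980 = 18710 W.
Radiated: εσ·A_surf·T⁴ with A_surf = 4πr² = 21.90 m².
T⁴ = 18710/(0.93·5.67×10⁻⁸·21.90) = 1.620×10¹⁰ K⁴.

T ≈ 357 K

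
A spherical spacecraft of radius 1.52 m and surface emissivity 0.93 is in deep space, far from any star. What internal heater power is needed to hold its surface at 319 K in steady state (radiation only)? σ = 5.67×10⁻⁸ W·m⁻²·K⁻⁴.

P ≈ 15900 W

P = εσ·4πr²·T⁴.
4πr² = 29.03 m²; T⁴ = 1.036×10¹⁰ K⁴.
P = 0.93·5.67×10⁻⁸·29.03·1.036×10¹⁰.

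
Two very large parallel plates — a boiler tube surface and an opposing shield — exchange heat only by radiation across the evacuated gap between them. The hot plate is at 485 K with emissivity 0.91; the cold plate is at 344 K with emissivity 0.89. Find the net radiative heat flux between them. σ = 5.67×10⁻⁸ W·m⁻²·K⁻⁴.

q ≈ 1920 W/m²

For two infinite grey parallel plates, q = σ(T₁⁴ − T₂⁴)/(1/ε₁ + 1/ε₂ − 1).
T₁⁴ − T₂⁴ = 5.533×10¹⁰ − 1.400×10¹⁰ = 4.133×10¹⁰ K⁴.
1/ε₁ + 1/ε₂ − 1 = 1.099 + 1.124 − 1 = 1.222.
q = 5.67×10⁻⁸ × 4.133×10¹⁰ / 1.222.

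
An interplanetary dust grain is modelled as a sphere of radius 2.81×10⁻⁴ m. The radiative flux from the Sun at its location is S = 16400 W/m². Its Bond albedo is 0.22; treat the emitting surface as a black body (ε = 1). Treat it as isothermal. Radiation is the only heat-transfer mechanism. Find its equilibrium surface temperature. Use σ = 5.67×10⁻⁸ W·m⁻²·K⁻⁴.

T ≈ 487 K

At equilibrium, absorbed power = emitted power.
Absorbing cross-section = πr² = 2.481×10⁻⁷ m²; emitting surface = 4πr² = 9.923×10⁻⁷ m² (ratio 4).
(1−a)S·A_cross = εσ·A_surf·T⁴  ⇒  T⁴ = (1−a)S/(4σ).
T⁴ = 0.780·16400/(4·5.67×10⁻⁸) = 5.640×10¹⁰ K⁴.
T = (5.640×10¹⁰)^(1/4).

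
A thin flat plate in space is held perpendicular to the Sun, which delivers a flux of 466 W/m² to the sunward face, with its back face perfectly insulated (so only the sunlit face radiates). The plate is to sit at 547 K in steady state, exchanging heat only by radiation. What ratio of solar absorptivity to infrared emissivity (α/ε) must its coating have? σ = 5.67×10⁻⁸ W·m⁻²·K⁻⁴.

Balance: αS·A = εσ·1A·T⁴ ⇒ α/ε = σT⁴/S.
α/ε = 5.67×10⁻⁸·(547)⁴/466 = 5.67×10⁻⁸·8.953×10¹⁰/466.

α/ε ≈ 10.9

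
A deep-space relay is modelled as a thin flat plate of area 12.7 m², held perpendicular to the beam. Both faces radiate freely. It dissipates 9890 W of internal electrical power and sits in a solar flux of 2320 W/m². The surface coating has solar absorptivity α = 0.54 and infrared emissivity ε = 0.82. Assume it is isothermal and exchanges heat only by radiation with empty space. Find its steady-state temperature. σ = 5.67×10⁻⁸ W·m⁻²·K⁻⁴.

At steady state, absorbed solar power + internal power = radiated power.
Absorbed: α·S·A_cross = 0.54·2320·12.70 = 15910 W (cross-section A).
Total input = 15910 + 9890 = 25800 W.
Radiated: εσ·A_surf·T⁴ with A_surf = 2A = 25.40 m².
T⁴ = 25800/(0.82·5.67×10⁻⁸·25.40) = 2.185×10¹⁰ K⁴.

T ≈ 384 K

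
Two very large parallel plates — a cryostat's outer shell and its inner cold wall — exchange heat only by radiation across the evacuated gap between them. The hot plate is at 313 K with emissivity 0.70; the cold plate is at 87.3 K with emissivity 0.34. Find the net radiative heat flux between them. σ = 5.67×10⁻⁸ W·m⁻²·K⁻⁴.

q ≈ 161 W/m²

For two infinite grey parallel plates, q = σ(T₁⁴ − T₂⁴)/(1/ε₁ + 1/ε₂ − 1).
T₁⁴ − T₂⁴ = 9.598×10⁹ − 5.808×10⁷ = 9.540×10⁹ K⁴.
1/ε₁ + 1/ε₂ − 1 = 1.429 + 2.941 − 1 = 3.370.
q = 5.67×10⁻⁸ × 9.540×10⁹ / 3.370.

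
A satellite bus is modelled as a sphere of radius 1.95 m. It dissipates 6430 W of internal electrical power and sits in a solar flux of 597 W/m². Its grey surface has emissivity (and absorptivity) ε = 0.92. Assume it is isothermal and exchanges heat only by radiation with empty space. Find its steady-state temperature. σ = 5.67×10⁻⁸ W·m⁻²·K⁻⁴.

At steady state, absorbed solar power + internal power = radiated power.
Absorbed: α·S·A_cross = 0.92·597·11.95 = 6561 W (cross-section πr²).
Total input = 6561 + 6430 = 12990 W.
Radiated: εσ·A_surf·T⁴ with A_surf = 4πr² = 47.78 m².
T⁴ = 12990/(0.92·5.67×10⁻⁸·47.78) = 5.212×10⁹ K⁴.

T ≈ 269 K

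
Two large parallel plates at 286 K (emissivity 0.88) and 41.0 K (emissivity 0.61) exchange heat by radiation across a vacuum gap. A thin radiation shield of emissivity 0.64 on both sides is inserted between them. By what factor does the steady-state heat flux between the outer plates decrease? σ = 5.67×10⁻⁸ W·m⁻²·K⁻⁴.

Without shield: q₀ = σΔ(T⁴)/(1/ε₁+1/ε₂−1) with denominator 1.776.
With shield the two gaps are in series; the resistances add: (1/ε₁+1/ε_s−1)+(1/ε_s+1/ε₂−1) = 1.699+2.202 = 3.901.
Heat-flux ratio q₀/q = 3.901/1.776.

factor ≈ 2.20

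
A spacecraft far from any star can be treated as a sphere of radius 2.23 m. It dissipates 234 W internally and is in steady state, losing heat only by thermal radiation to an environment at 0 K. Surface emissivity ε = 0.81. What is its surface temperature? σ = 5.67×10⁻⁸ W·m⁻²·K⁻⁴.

T ≈ 95.0 K

Steady state: internal power = radiated power, P = εσA T⁴.
Radiating area A = 4πr² = 62.49 m².
T⁴ = P/(εσA) = 234/(0.81·5.67×10⁻⁸·62.49) = 8.153×10⁷ K⁴.
T = (8.153×10⁷)^(1/4).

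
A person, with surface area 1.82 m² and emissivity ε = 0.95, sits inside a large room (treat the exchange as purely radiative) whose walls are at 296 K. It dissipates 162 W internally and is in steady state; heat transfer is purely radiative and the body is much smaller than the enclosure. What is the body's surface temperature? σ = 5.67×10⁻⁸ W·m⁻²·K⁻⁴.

For a small grey body in a large enclosure, net radiated power = εσA(T⁴ − T_w⁴).
Steady state: P = εσA(T⁴ − T_w⁴) with A = 1.82 m².
T⁴ = P/(εσA) + T_w⁴ = 162/(0.95·5.67×10⁻⁸·1.820) + (296)⁴
    = 1.652×10⁹ + 7.677×10⁹ = 9.329×10⁹ K⁴.

T ≈ 311 K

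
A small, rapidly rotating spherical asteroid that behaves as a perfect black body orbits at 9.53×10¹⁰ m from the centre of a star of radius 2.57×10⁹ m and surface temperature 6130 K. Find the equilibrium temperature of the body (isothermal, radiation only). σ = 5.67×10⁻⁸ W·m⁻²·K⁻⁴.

The star's surface emits σT_*⁴; at distance d the flux is S = σT_*⁴(R_*/d)².
S = 5.67×10⁻⁸·(6130)⁴·(2.57×10⁹/9.53×10¹⁰)² = 58220 W/m².
For an isothermal sphere T⁴ = (1−a)S/(4σ) = 2.567×10¹¹ K⁴.

T ≈ 712 K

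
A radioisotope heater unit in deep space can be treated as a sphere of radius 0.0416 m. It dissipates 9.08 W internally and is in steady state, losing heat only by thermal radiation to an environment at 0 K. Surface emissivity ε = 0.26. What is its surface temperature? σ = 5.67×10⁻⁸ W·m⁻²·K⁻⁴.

Steady state: internal power = radiated power, P = εσA T⁴.
Radiating area A = 4πr² = 0.02175 m².
T⁴ = P/(εσA) = 9.08/(0.26·5.67×10⁻⁸·0.02175) = 2.832×10¹⁰ K⁴.
T = (2.832×10¹⁰)^(1/4).

T ≈ 410 K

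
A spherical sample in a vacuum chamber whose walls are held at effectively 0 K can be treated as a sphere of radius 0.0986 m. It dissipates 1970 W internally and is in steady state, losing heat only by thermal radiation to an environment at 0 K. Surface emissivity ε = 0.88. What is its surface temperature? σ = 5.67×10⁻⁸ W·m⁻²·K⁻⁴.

T ≈ 754 K

Steady state: internal power = radiated power, P = εσA T⁴.
Radiating area A = 4πr² = 0.1222 m².
T⁴ = P/(εσA) = 1970/(0.88·5.67×10⁻⁸·0.1222) = 3.232×10¹¹ K⁴.
T = (3.232×10¹¹)^(1/4).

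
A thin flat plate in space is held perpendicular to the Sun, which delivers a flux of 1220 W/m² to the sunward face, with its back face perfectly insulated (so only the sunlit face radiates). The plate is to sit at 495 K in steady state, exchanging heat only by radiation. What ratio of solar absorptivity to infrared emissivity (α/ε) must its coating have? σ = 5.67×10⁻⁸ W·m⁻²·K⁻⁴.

α/ε ≈ 2.79

Balance: αS·A = εσ·1A·T⁴ ⇒ α/ε = σT⁴/S.
α/ε = 5.67×10⁻⁸·(495)⁴/1220 = 5.67×10⁻⁸·6.004×10¹⁰/1220.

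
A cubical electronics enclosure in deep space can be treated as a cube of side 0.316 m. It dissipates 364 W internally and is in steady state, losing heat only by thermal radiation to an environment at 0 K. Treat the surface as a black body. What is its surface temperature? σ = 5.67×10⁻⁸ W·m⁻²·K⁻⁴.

Steady state: internal power = radiated power, P = εσA T⁴.
Radiating area A = 6L² = 0.5991 m².
T⁴ = P/(εσA) = 364/(1.0·5.67×10⁻⁸·0.5991) = 1.072×10¹⁰ K⁴.
T = (1.072×10¹⁰)^(1/4).

T ≈ 322 K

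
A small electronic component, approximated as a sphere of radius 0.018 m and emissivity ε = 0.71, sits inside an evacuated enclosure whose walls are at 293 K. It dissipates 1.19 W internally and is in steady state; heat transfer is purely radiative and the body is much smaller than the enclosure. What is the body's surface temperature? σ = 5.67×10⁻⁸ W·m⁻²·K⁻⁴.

For a small grey body in a large enclosure, net radiated power = εσA(T⁴ − T_w⁴).
Steady state: P = εσA(T⁴ − T_w⁴) with A = 4πr² = 0.004072 m².
T⁴ = P/(εσA) + T_w⁴ = 1.19/(0.71·5.67×10⁻⁸·0.004072) + (293)⁴
    = 7.260×10⁹ + 7.370×10⁹ = 1.463×10¹⁰ K⁴.

T ≈ 348 K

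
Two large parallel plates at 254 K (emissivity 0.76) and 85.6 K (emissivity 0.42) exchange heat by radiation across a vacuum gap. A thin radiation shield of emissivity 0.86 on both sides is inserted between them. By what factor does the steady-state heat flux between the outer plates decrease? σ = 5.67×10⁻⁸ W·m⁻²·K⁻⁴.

Without shield: q₀ = σΔ(T⁴)/(1/ε₁+1/ε₂−1) with denominator 2.697.
With shield the two gaps are in series; the resistances add: (1/ε₁+1/ε_s−1)+(1/ε_s+1/ε₂−1) = 1.479+2.544 = 4.022.
Heat-flux ratio q₀/q = 4.022/2.697.

factor ≈ 1.49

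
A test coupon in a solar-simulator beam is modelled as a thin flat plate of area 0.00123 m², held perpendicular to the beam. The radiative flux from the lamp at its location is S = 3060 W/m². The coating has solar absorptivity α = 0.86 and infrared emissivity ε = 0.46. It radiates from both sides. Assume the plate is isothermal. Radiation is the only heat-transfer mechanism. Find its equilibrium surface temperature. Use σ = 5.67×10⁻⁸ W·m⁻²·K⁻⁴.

T ≈ 474 K

At equilibrium, absorbed power = emitted power.
Absorbing cross-section = A = 0.001230 m²; emitting surface = 2A = 0.002460 m² (ratio 2).
αS·A_cross = εσ·A_surf·T⁴  ⇒  T⁴ = αS/(ε·2σ).
T⁴ = 0.860·3060/(0.46·2·5.67×10⁻⁸) = 5.045×10¹⁰ K⁴.
T = (5.045×10¹⁰)^(1/4).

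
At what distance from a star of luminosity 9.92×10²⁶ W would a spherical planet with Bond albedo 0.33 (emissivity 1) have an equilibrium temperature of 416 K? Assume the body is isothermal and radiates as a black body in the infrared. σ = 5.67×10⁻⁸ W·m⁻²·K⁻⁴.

For an isothermal black-emitting sphere, (1−a)S·πr² = σ·4πr²·T⁴ ⇒ S = 4σT⁴/(1−a).
S = 4·5.67×10⁻⁸·(416)⁴/0.670 = 10140 W/m².
Flux falls as S = L/(4πd²), so d = √(L/(4πS)) = √(9.92×10²⁶/(4π·10140)).

d ≈ 8.82×10¹⁰ m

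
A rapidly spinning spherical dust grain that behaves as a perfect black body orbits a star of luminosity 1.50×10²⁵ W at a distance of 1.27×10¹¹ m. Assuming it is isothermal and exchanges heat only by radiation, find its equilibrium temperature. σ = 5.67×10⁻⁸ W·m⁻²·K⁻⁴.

First find the stellar flux at distance d: S = L/(4πd²) = 1.50×10²⁵/(4π·(1.27×10¹¹)²) = 74.01 W/m².
For an isothermal sphere, absorbed (1−a)S·πr² = emitted σ·4πr²·T⁴, so T⁴ = (1−a)S/(4σ).
T⁴ = 1.00·74.01/(4·5.67×10⁻⁸) = 3.263×10⁸ K⁴.

T ≈ 134 K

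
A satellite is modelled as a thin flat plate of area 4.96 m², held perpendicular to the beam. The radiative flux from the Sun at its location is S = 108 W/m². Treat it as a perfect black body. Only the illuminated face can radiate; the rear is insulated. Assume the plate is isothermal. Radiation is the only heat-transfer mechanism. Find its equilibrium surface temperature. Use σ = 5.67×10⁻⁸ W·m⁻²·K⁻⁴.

At equilibrium, absorbed power = emitted power.
Absorbing cross-section = A = 4.960 m²; emitting surface = A = 4.960 m² (ratio 1).
S·A_cross = εσ·A_surf·T⁴  ⇒  T⁴ = S/(1σ).
T⁴ = 1.00·108/(1·5.67×10⁻⁸) = 1.905×10⁹ K⁴.
T = (1.905×10⁹)^(1/4).

T ≈ 209 K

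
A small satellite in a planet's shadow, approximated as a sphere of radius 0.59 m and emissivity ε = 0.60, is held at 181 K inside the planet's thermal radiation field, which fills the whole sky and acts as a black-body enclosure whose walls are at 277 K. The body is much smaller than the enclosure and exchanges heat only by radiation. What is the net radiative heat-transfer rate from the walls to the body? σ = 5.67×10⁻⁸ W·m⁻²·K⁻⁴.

For a small grey body in a large enclosure: P_net = εσA(T_body⁴ − T_wall⁴).
A = 4πr² = 4.374 m²; T_body⁴ − T_wall⁴ = 1.073×10⁹ − 5.887×10⁹ = -4.814×10⁹ K⁴.
|P_net| = 0.60·5.67×10⁻⁸·4.374·4.814×10⁹.

P_net ≈ 716 W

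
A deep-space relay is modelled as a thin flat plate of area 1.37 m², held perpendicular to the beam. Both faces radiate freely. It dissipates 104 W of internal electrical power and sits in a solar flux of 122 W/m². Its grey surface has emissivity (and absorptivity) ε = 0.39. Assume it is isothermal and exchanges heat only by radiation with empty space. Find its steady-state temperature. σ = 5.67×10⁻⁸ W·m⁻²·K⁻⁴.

At steady state, absorbed solar power + internal power = radiated power.
Absorbed: α·S·A_cross = 0.39·122·1.370 = 65.18 W (cross-section A).
Total input = 65.18 + 104 = 169.2 W.
Radiated: εσ·A_surf·T⁴ with A_surf = 2A = 2.740 m².
T⁴ = 169.2/(0.39·5.67×10⁻⁸·2.740) = 2.792×10⁹ K⁴.

T ≈ 230 K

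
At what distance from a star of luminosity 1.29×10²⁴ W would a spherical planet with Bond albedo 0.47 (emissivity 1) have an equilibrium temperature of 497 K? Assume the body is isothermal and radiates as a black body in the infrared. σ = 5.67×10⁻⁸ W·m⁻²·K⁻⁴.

d ≈ 1.98×10⁹ m

For an isothermal black-emitting sphere, (1−a)S·πr² = σ·4πr²·T⁴ ⇒ S = 4σT⁴/(1−a).
S = 4·5.67×10⁻⁸·(497)⁴/0.530 = 26110 W/m².
Flux falls as S = L/(4πd²), so d = √(L/(4πS)) = √(1.29×10²⁴/(4π·26110)).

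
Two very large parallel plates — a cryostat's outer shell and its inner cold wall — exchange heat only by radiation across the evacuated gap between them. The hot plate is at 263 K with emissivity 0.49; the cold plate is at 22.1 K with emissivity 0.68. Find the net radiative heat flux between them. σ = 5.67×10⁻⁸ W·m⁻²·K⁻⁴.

q ≈ 108 W/m²

For two infinite grey parallel plates, q = σ(T₁⁴ − T₂⁴)/(1/ε₁ + 1/ε₂ − 1).
T₁⁴ − T₂⁴ = 4.784×10⁹ − 2.385×10⁵ = 4.784×10⁹ K⁴.
1/ε₁ + 1/ε₂ − 1 = 2.041 + 1.471 − 1 = 2.511.
q = 5.67×10⁻⁸ × 4.784×10⁹ / 2.511.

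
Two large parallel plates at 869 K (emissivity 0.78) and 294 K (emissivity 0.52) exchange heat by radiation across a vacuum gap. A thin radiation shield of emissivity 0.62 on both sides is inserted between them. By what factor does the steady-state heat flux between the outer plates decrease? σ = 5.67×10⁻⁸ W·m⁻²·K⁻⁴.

factor ≈ 2.01

Without shield: q₀ = σΔ(T⁴)/(1/ε₁+1/ε₂−1) with denominator 2.205.
With shield the two gaps are in series; the resistances add: (1/ε₁+1/ε_s−1)+(1/ε_s+1/ε₂−1) = 1.895+2.536 = 4.431.
Heat-flux ratio q₀/q = 4.431/2.205.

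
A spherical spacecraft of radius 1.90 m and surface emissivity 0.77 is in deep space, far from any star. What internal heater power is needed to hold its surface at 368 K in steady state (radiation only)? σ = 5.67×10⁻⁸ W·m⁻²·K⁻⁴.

P ≈ 36300 W

P = εσ·4πr²·T⁴.
4πr² = 45.36 m²; T⁴ = 1.834×10¹⁰ K⁴.
P = 0.77·5.67×10⁻⁸·45.36·1.834×10¹⁰.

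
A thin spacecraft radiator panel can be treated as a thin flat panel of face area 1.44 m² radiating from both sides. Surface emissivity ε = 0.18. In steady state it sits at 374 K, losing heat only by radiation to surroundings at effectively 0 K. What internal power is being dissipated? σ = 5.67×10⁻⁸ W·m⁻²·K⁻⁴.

Steady state: P = εσA T⁴.
A = 2·1.44 = 2.880 m²; T⁴ = (374)⁴ = 1.957×10¹⁰ K⁴.
P = 0.18 × 5.67×10⁻⁸ × 2.880 × 1.957×10¹⁰.

P ≈ 575 W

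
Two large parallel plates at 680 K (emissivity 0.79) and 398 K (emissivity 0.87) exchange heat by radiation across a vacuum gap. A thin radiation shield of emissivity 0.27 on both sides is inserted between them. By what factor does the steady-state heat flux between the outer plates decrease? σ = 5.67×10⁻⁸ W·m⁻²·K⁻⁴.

factor ≈ 5.53

Without shield: q₀ = σΔ(T⁴)/(1/ε₁+1/ε₂−1) with denominator 1.415.
With shield the two gaps are in series; the resistances add: (1/ε₁+1/ε_s−1)+(1/ε_s+1/ε₂−1) = 3.970+3.853 = 7.823.
Heat-flux ratio q₀/q = 7.823/1.415.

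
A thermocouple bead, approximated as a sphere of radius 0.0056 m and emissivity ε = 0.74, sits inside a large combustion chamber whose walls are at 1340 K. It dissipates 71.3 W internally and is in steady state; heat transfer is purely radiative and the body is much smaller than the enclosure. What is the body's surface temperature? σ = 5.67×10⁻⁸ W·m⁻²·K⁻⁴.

T ≈ 1660 K

For a small grey body in a large enclosure, net radiated power = εσA(T⁴ − T_w⁴).
Steady state: P = εσA(T⁴ − T_w⁴) with A = 4πr² = 3.941×10⁻⁴ m².
T⁴ = P/(εσA) + T_w⁴ = 71.3/(0.74·5.67×10⁻⁸·3.941×10⁻⁴) + (1340)⁴
    = 4.312×10¹² + 3.224×10¹² = 7.536×10¹² K⁴.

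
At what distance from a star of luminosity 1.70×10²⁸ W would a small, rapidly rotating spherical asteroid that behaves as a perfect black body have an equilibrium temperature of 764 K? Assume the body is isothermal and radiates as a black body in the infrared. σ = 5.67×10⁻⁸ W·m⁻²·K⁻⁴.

d ≈ 1.32×10¹¹ m

For an isothermal black-emitting sphere, (1−a)S·πr² = σ·4πr²·T⁴ ⇒ S = 4σT⁴/(1−a).
S = 4·5.67×10⁻⁸·(764)⁴/1.00 = 77270 W/m².
Flux falls as S = L/(4πd²), so d = √(L/(4πS)) = √(1.70×10²⁸/(4π·77270)).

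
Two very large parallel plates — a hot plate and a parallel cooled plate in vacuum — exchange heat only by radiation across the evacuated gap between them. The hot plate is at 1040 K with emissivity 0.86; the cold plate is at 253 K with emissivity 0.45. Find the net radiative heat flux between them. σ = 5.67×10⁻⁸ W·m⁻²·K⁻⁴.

q ≈ 27700 W/m²

For two infinite grey parallel plates, q = σ(T₁⁴ − T₂⁴)/(1/ε₁ + 1/ε₂ − 1).
T₁⁴ − T₂⁴ = 1.170×10¹² − 4.097×10⁹ = 1.166×10¹² K⁴.
1/ε₁ + 1/ε₂ − 1 = 1.163 + 2.222 − 1 = 2.385.
q = 5.67×10⁻⁸ × 1.166×10¹² / 2.385.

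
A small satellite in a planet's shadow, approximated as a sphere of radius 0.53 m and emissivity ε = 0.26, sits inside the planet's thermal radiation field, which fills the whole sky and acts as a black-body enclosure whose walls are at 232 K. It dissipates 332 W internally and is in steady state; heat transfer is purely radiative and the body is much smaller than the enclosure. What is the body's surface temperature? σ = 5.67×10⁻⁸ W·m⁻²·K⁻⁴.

For a small grey body in a large enclosure, net radiated power = εσA(T⁴ − T_w⁴).
Steady state: P = εσA(T⁴ − T_w⁴) with A = 4πr² = 3.530 m².
T⁴ = P/(εσA) + T_w⁴ = 332/(0.26·5.67×10⁻⁸·3.530) + (232)⁴
    = 6.380×10⁹ + 2.897×10⁹ = 9.277×10⁹ K⁴.

T ≈ 310 K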